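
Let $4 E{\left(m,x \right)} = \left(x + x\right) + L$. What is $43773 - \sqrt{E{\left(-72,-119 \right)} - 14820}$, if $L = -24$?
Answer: $43773 - \frac{i \sqrt{59542}}{2} \approx 43773.0 - 122.01 i$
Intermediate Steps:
$E{\left(m,x \right)} = -6 + \frac{x}{2}$ ($E{\left(m,x \right)} = \frac{\left(x + x\right) - 24}{4} = \frac{2 x - 24}{4} = \frac{-24 + 2 x}{4} = -6 + \frac{x}{2}$)
$43773 - \sqrt{E{\left(-72,-119 \right)} - 14820} = 43773 - \sqrt{\left(-6 + \frac{1}{2} \left(-119\right)\right) - 14820} = 43773 - \sqrt{\left(-6 - \frac{119}{2}\right) - 14820} = 43773 - \sqrt{- \frac{131}{2} - 14820} = 43773 - \sqrt{- \frac{29771}{2}} = 43773 - \frac{i \sqrt{59542}}{2}$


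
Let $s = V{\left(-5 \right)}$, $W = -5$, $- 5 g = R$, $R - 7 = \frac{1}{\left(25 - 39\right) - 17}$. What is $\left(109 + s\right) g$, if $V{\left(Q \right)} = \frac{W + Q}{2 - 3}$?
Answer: $- \frac{25704}{155} \approx -165.83$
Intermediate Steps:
$R = \frac{216}{31}$ ($R = 7 + \frac{1}{\left(25 - 39\right) - 17} = 7 + \frac{1}{-14 - 17} = 7 + \frac{1}{-31} = 7 - \frac{1}{31} = \frac{216}{31} \approx 6.9677$)
$g = - \frac{216}{155}$ ($g = \left(- \frac{1}{5}\right) \frac{216}{31} = - \frac{216}{155} \approx -1.3935$)
$V{\left(Q \right)} = 5 - Q$ ($V{\left(Q \right)} = \frac{-5 + Q}{2 - 3} = \frac{-5 + Q}{-1} = \left(-5 + Q\right) \left(-1\right) = 5 - Q$)
$s = 10$ ($s = 5 - -5 = 5 + 5 = 10$)
$\left(109 + s\right) g = \left(109 + 10\right) \left(- \frac{216}{155}\right) = 119 \left(- \frac{216}{155}\right) = - \frac{25704}{155}$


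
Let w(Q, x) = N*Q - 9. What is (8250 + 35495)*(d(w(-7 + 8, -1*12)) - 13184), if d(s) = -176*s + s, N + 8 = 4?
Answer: -477214205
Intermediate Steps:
N = -4 (N = -8 + 4 = -4)
w(Q, x) = -9 - 4*Q (w(Q, x) = -4*Q - 9 = -9 - 4*Q)
d(s) = -175*s
(8250 + 35495)*(d(w(-7 + 8, -1*12)) - 13184) = (8250 + 35495)*(-175*(-9 - 4*(-7 + 8)) - 13184) = 43745*(-175*(-9 - 4*1) - 13184) = 43745*(-175*(-9 - 4) - 13184) = 43745*(-175*(-13) - 13184) = 43745*(2275 - 13184) = 43745*(-10909) = -477214205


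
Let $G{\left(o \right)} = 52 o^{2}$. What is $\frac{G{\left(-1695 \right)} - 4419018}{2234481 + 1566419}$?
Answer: $\frac{72489141}{1900450} \approx 38.143$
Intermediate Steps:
$\frac{G{\left(-1695 \right)} - 4419018}{2234481 + 1566419} = \frac{52 \left(-1695\right)^{2} - 4419018}{2234481 + 1566419} = \frac{52 \cdot 2873025 - 4419018}{3800900} = \left(149397300 - 4419018\right) \frac{1}{3800900} = 144978282 \cdot \frac{1}{3800900} = \frac{72489141}{1900450}$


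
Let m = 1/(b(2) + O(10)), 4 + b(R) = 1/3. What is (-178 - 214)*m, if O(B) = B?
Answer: -1176/19 ≈ -61.895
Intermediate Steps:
b(R) = -11/3 (b(R) = -4 + 1/3 = -4 + ⅓ = -11/3)
m = 3/19 (m = 1/(-11/3 + 10) = 1/(19/3) = 3/19 ≈ 0.15789)
(-178 - 214)*m = (-178 - 214)*(3/19) = -392*3/19 = -1176/19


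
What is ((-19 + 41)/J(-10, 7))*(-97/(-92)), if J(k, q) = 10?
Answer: 1067/460 ≈ 2.3196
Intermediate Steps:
((-19 + 41)/J(-10, 7))*(-97/(-92)) = ((-19 + 41)/10)*(-97/(-92)) = ((⅒)*22)*(-97*(-1/92)) = (11/5)*(97/92) = 1067/460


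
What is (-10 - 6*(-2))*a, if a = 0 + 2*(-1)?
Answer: -4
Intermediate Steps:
a = -2 (a = 0 - 2 = -2)
(-10 - 6*(-2))*a = (-10 - 6*(-2))*(-2) = (-10 + 12)*(-2) = 2*(-2) = -4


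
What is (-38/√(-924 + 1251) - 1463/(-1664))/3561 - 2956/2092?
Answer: -4378182307/3099038592 - 38*√327/1164447 ≈ -1.4133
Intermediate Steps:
(-38/√(-924 + 1251) - 1463/(-1664))/3561 - 2956/2092 = (-38*√327/327 - 1463*(-1/1664))*(1/3561) - 2956*1/2092 = (-38*√327/327 + 1463/1664)*(1/3561) - 739/523 = (1463/1664 - 38*√327/327)*(1/3561) - 739/523 = (1463/5925504 - 38*√327/1164447) - 739/523 = -4378182307/3099038592 - 38*√327/1164447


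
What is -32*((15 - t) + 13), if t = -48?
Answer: -2432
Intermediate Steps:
-32*((15 - t) + 13) = -32*((15 - 1*(-48)) + 13) = -32*((15 + 48) + 13) = -32*(63 + 13) = -32*76 = -2432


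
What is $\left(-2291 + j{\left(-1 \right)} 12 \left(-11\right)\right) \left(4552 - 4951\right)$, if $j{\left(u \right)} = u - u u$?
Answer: $966777$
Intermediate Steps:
$j{\left(u \right)} = - u^{3}$ ($j{\left(u \right)} = u \left(- u^{2}\right) = - u^{3}$)
$\left(-2291 + j{\left(-1 \right)} 12 \left(-11\right)\right) \left(4552 - 4951\right) = \left(-2291 + - \left(-1\right)^{3} \cdot 12 \left(-11\right)\right) \left(4552 - 4951\right) = \left(-2291 + \left(-1\right) \left(-1\right) 12 \left(-11\right)\right) \left(-399\right) = \left(-2291 + 1 \cdot 12 \left(-11\right)\right) \left(-399\right) = \left(-2291 + 12 \left(-11\right)\right) \left(-399\right) = \left(-2291 - 132\right) \left(-399\right) = \left(-2423\right) \left(-399\right) = 966777$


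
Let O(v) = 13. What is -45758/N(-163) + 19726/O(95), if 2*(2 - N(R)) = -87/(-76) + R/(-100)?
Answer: -276815384/3783 ≈ -73174.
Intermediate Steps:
N(R) = 217/152 + R/200 (N(R) = 2 - (-87/(-76) + R/(-100))/2 = 2 - (-87*(-1/76) + R*(-1/100))/2 = 2 - (87/76 - R/100)/2 = 2 + (-87/152 + R/200) = 217/152 + R/200)
-45758/N(-163) + 19726/O(95) = -45758/(217/152 + (1/200)*(-163)) + 19726/13 = -45758/(217/152 - 163/200) + 19726*(1/13) = -45758/291/475 + 19726/13 = -45758*475/291 + 19726/13 = -21735050/291 + 19726/13 = -276815384/3783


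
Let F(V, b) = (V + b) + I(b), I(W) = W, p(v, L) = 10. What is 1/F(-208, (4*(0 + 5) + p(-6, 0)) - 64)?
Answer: -1/276 ≈ -0.0036232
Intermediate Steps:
F(V, b) = V + 2*b (F(V, b) = (V + b) + b = V + 2*b)
1/F(-208, (4*(0 + 5) + p(-6, 0)) - 64) = 1/(-208 + 2*((4*(0 + 5) + 10) - 64)) = 1/(-208 + 2*((4*5 + 10) - 64)) = 1/(-208 + 2*((20 + 10) - 64)) = 1/(-208 + 2*(30 - 64)) = 1/(-208 + 2*(-34)) = 1/(-208 - 68) = 1/(-276) = -1/276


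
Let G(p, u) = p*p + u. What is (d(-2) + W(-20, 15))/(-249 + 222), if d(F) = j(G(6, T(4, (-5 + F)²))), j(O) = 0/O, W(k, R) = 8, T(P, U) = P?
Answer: -8/27 ≈ -0.29630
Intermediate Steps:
G(p, u) = u + p² (G(p, u) = p² + u = u + p²)
j(O) = 0
d(F) = 0
(d(-2) + W(-20, 15))/(-249 + 222) = (0 + 8)/(-249 + 222) = 8/(-27) = 8*(-1/27) = -8/27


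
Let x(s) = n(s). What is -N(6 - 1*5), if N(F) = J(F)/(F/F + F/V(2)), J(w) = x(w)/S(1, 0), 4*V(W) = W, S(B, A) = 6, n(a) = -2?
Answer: ⅑ ≈ 0.11111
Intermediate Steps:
V(W) = W/4
x(s) = -2
J(w) = -⅓ (J(w) = -2/6 = -2*⅙ = -⅓)
N(F) = -1/(3*(1 + 2*F)) (N(F) = -1/(3*(F/F + F/(((¼)*2)))) = -1/(3*(1 + F/(½))) = -1/(3*(1 + F*2)) = -1/(3*(1 + 2*F)))
-N(6 - 1*5) = -(-1)/(3 + 6*(6 - 1*5)) = -(-1)/(3 + 6*(6 - 5)) = -(-1)/(3 + 6*1) = -(-1)/(3 + 6) = -(-1)/9 = -1*(-⅑) = ⅑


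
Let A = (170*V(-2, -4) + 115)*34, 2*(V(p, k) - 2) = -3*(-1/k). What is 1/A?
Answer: 2/26605 ≈ 7.5174e-5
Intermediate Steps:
V(p, k) = 2 + 3/(2*k) (V(p, k) = 2 + (-3*(-1/k))/2 = 2 + (-(-3)/k)/2 = 2 + (3/k)/2 = 2 + 3/(2*k))
A = 26605/2 (A = (170*(2 + (3/2)/(-4)) + 115)*34 = (170*(2 + (3/2)*(-¼)) + 115)*34 = (170*(2 - 3/8) + 115)*34 = (170*(13/8) + 115)*34 = (1105/4 + 115)*34 = (1565/4)*34 = 26605/2 ≈ 13303.)
1/A = 1/(26605/2) = 2/26605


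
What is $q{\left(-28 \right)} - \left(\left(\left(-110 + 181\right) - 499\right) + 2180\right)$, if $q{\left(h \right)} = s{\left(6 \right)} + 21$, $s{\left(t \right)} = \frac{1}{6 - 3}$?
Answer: $- \frac{5192}{3} \approx -1730.7$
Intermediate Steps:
$s{\left(t \right)} = \frac{1}{3}$
$q{\left(h \right)} = \frac{64}{3}$ ($q{\left(h \right)} = \frac{1}{3} + 21 = \frac{64}{3}$)
$q{\left(-28 \right)} - \left(\left(\left(-110 + 181\right) - 499\right) + 2180\right) = \frac{64}{3} - \left(\left(\left(-110 + 181\right) - 499\right) + 2180\right) = \frac{64}{3} - \left(\left(71 - 499\right) + 2180\right) = \frac{64}{3} - \left(-428 + 2180\right) = \frac{64}{3} - 1752 = - \frac{5192}{3}$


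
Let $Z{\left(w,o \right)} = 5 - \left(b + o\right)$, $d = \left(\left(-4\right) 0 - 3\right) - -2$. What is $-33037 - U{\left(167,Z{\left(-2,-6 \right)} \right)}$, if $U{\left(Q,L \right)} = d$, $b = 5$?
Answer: $-33036$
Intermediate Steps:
$d = -1$ ($d = \left(0 - 3\right) + 2 = -3 + 2 = -1$)
$Z{\left(w,o \right)} = - o$ ($Z{\left(w,o \right)} = 5 - \left(5 + o\right) = - o$)
$U{\left(Q,L \right)} = -1$
$-33037 - U{\left(167,Z{\left(-2,-6 \right)} \right)} = -33037 - -1 = -33037 + 1 = -33036$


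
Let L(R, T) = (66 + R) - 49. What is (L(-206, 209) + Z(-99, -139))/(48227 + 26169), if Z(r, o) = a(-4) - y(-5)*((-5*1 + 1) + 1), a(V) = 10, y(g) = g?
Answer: -97/37198 ≈ -0.0026077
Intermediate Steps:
L(R, T) = 17 + R
Z(r, o) = -5 (Z(r, o) = 10 - (-5)*((-5*1 + 1) + 1) = 10 - (-5)*((-5 + 1) + 1) = 10 - (-5)*(-4 + 1) = 10 - (-5)*(-3) = 10 - 1*15 = 10 - 15 = -5)
(L(-206, 209) + Z(-99, -139))/(48227 + 26169) = ((17 - 206) - 5)/(48227 + 26169) = (-189 - 5)/74396 = -194*1/74396 = -97/37198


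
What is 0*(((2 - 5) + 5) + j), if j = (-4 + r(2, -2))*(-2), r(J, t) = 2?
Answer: 0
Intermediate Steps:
j = 4 (j = (-4 + 2)*(-2) = -2*(-2) = 4)
0*(((2 - 5) + 5) + j) = 0*(((2 - 5) + 5) + 4) = 0*((-3 + 5) + 4) = 0*(2 + 4) = 0*6 = 0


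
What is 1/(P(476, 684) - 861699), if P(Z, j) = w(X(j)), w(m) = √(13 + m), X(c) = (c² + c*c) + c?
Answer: -861699/742524230192 - √936409/742524230192 ≈ -1.1618e-6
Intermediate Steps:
X(c) = c + 2*c² (X(c) = (c² + c²) + c = 2*c² + c = c + 2*c²)
P(Z, j) = √(13 + j*(1 + 2*j))
1/(P(476, 684) - 861699) = 1/(√(13 + 684*(1 + 2*684)) - 861699) = 1/(√(13 + 684*(1 + 1368)) - 861699) = 1/(√(13 + 684*1369) - 861699) = 1/(√(13 + 936396) - 861699) = 1/(√936409 - 861699) = 1/(-861699 + √936409)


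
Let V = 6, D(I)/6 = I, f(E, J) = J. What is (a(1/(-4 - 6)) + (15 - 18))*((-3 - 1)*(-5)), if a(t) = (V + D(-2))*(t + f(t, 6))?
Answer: -768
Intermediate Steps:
D(I) = 6*I
a(t) = -36 - 6*t (a(t) = (6 + 6*(-2))*(t + 6) = (6 - 12)*(6 + t) = -6*(6 + t) = -36 - 6*t)
(a(1/(-4 - 6)) + (15 - 18))*((-3 - 1)*(-5)) = ((-36 - 6/(-4 - 6)) + (15 - 18))*((-3 - 1)*(-5)) = ((-36 - 6/(-10)) - 3)*(-4*(-5)) = ((-36 - 6*(-⅒)) - 3)*20 = ((-36 + ⅗) - 3)*20 = (-177/5 - 3)*20 = -192/5*20 = -768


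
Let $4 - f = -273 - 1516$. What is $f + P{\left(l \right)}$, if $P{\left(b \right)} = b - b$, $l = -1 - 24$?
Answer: $1793$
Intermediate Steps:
$l = -25$ ($l = -1 - 24 = -25$)
$f = 1793$ ($f = 4 - \left(-273 - 1516\right) = 4 - -1789 = 4 + 1789 = 1793$)
$P{\left(b \right)} = 0$
$f + P{\left(l \right)} = 1793 + 0 = 1793$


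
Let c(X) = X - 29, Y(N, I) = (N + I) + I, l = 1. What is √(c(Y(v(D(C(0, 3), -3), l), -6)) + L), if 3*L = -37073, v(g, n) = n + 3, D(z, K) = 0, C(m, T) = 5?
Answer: 8*I*√1743/3 ≈ 111.33*I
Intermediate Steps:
v(g, n) = 3 + n
Y(N, I) = N + 2*I (Y(N, I) = (I + N) + I = N + 2*I)
c(X) = -29 + X
L = -37073/3 (L = (⅓)*(-37073) = -37073/3 ≈ -12358.)
√(c(Y(v(D(C(0, 3), -3), l), -6)) + L) = √((-29 + ((3 + 1) + 2*(-6))) - 37073/3) = √((-29 + (4 - 12)) - 37073/3) = √((-29 - 8) - 37073/3) = √(-37 - 37073/3) = √(-37184/3) = 8*I*√1743/3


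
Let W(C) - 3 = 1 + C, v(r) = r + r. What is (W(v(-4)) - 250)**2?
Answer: 64516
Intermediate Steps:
v(r) = 2*r
W(C) = 4 + C (W(C) = 3 + (1 + C) = 4 + C)
(W(v(-4)) - 250)**2 = ((4 + 2*(-4)) - 250)**2 = ((4 - 8) - 250)**2 = (-4 - 250)**2 = (-254)**2 = 64516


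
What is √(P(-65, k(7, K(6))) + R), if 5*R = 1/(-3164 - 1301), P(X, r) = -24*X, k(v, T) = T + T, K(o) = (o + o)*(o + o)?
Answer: √31100510107/4465 ≈ 39.497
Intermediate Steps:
K(o) = 4*o² (K(o) = (2*o)*(2*o) = 4*o²)
k(v, T) = 2*T
R = -1/22325 (R = 1/(5*(-3164 - 1301)) = (⅕)/(-4465) = (⅕)*(-1/4465) = -1/22325 ≈ -4.4793e-5)
√(P(-65, k(7, K(6))) + R) = √(-24*(-65) - 1/22325) = √(1560 - 1/22325) = √(34826999/22325) = √31100510107/4465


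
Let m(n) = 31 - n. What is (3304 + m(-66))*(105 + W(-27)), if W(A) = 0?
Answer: 357105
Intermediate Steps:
(3304 + m(-66))*(105 + W(-27)) = (3304 + (31 - 1*(-66)))*(105 + 0) = (3304 + (31 + 66))*105 = (3304 + 97)*105 = 3401*105 = 357105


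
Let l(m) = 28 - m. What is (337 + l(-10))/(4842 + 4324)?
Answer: 375/9166 ≈ 0.040912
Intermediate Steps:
(337 + l(-10))/(4842 + 4324) = (337 + (28 - 1*(-10)))/(4842 + 4324) = (337 + (28 + 10))/9166 = (337 + 38)*(1/9166) = 375*(1/9166) = 375/9166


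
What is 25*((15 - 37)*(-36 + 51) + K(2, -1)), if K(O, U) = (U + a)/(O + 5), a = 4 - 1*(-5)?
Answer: -57550/7 ≈ -8221.4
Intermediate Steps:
a = 9 (a = 4 + 5 = 9)
K(O, U) = (9 + U)/(5 + O) (K(O, U) = (U + 9)/(O + 5) = (9 + U)/(5 + O))
25*((15 - 37)*(-36 + 51) + K(2, -1)) = 25*((15 - 37)*(-36 + 51) + (9 - 1)/(5 + 2)) = 25*(-22*15 + 8/7) = 25*(-330 + (⅐)*8) = 25*(-330 + 8/7) = 25*(-2302/7) = -57550/7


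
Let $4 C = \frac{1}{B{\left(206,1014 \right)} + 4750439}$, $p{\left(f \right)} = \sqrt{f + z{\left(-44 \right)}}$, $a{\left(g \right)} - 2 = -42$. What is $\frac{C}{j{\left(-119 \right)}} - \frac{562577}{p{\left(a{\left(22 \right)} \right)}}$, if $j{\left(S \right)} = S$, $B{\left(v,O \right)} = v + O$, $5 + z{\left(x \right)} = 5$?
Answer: $- \frac{1}{2261789684} + \frac{562577 i \sqrt{10}}{20} \approx -4.4213 \cdot 10^{-10} + 88951.0 i$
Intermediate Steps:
$z{\left(x \right)} = 0$ ($z{\left(x \right)} = -5 + 5 = 0$)
$B{\left(v,O \right)} = O + v$
$a{\left(g \right)} = -40$ ($a{\left(g \right)} = 2 - 42 = -40$)
$p{\left(f \right)} = \sqrt{f}$ ($p{\left(f \right)} = \sqrt{f + 0} = \sqrt{f}$)
$C = \frac{1}{19006636}$ ($C = \frac{1}{4 \left(\left(1014 + 206\right) + 4750439\right)} = \frac{1}{4 \left(1220 + 4750439\right)} = \frac{1}{4 \cdot 4751659} = \frac{1}{4} \cdot \frac{1}{4751659} = \frac{1}{19006636} \approx 5.2613 \cdot 10^{-8}$)
$\frac{C}{j{\left(-119 \right)}} - \frac{562577}{p{\left(a{\left(22 \right)} \right)}} = \frac{1}{19006636 \left(-119\right)} - \frac{562577}{\sqrt{-40}} = \frac{1}{19006636} \left(- \frac{1}{119}\right) - \frac{562577}{2 i \sqrt{10}} = - \frac{1}{2261789684} - 562577 \left(- \frac{i \sqrt{10}}{20}\right) = - \frac{1}{2261789684} + \frac{562577 i \sqrt{10}}{20}$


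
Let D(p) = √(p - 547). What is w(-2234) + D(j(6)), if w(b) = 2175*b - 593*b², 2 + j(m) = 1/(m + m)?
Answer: -2964377258 + I*√19761/6 ≈ -2.9644e+9 + 23.429*I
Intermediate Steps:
j(m) = -2 + 1/(2*m) (j(m) = -2 + 1/(m + m) = -2 + 1/(2*m))
D(p) = √(-547 + p)
w(b) = -593*b² + 2175*b
w(-2234) + D(j(6)) = -2234*(2175 - 593*(-2234)) + √(-547 + (-2 + (½)/6)) = -2234*(2175 + 1324762) + √(-547 + (-2 + (½)*(⅙))) = -2234*1326937 + √(-547 + (-2 + 1/12)) = -2964377258 + √(-547 - 23/12) = -2964377258 + √(-6587/12) = -2964377258 + I*√19761/6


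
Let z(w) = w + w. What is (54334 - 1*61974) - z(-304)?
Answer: -7032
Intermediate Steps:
z(w) = 2*w
(54334 - 1*61974) - z(-304) = (54334 - 1*61974) - 2*(-304) = (54334 - 61974) - 1*(-608) = -7640 + 608 = -7032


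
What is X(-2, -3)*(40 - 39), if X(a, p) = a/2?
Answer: -1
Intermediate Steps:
X(a, p) = a/2 (X(a, p) = a*(½) = a/2)
X(-2, -3)*(40 - 39) = ((½)*(-2))*(40 - 39) = -1*1 = -1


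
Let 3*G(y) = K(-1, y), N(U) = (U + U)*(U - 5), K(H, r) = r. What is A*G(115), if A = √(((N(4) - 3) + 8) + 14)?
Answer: 115*√11/3 ≈ 127.14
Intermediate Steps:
N(U) = 2*U*(-5 + U) (N(U) = (2*U)*(-5 + U) = 2*U*(-5 + U))
G(y) = y/3
A = √11 (A = √(((2*4*(-5 + 4) - 3) + 8) + 14) = √(((2*4*(-1) - 3) + 8) + 14) = √(((-8 - 3) + 8) + 14) = √((-11 + 8) + 14) = √(-3 + 14) = √11 ≈ 3.3166)
A*G(115) = √11*((⅓)*115) = √11*(115/3) = 115*√11/3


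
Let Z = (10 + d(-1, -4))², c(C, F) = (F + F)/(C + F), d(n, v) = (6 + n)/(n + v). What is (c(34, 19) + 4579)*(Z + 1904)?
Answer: 481809125/53 ≈ 9.0907e+6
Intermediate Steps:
d(n, v) = (6 + n)/(n + v)
c(C, F) = 2*F/(C + F) (c(C, F) = (2*F)/(C + F) = 2*F/(C + F))
Z = 81 (Z = (10 + (6 - 1)/(-1 - 4))² = (10 + 5/(-5))² = (10 - ⅕*5)² = (10 - 1)² = 9² = 81)
(c(34, 19) + 4579)*(Z + 1904) = (2*19/(34 + 19) + 4579)*(81 + 1904) = (2*19/53 + 4579)*1985 = (2*19*(1/53) + 4579)*1985 = (38/53 + 4579)*1985 = (242725/53)*1985 = 481809125/53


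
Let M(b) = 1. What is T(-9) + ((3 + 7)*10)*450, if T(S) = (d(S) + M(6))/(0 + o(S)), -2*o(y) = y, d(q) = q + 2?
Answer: 134996/3 ≈ 44999.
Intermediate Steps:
d(q) = 2 + q
o(y) = -y/2
T(S) = -2*(3 + S)/S (T(S) = ((2 + S) + 1)/(0 - S/2) = (3 + S)/((-S/2)) = (3 + S)*(-2/S) = -2*(3 + S)/S)
T(-9) + ((3 + 7)*10)*450 = (-2 - 6/(-9)) + ((3 + 7)*10)*450 = (-2 - 6*(-⅑)) + (10*10)*450 = (-2 + ⅔) + 100*450 = -4/3 + 45000 = 134996/3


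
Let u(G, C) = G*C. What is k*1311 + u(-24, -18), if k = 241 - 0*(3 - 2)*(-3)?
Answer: 316383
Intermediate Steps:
u(G, C) = C*G
k = 241 (k = 241 - 0*1*(-3) = 241 - 0*(-3) = 241 - 1*0 = 241 + 0 = 241)
k*1311 + u(-24, -18) = 241*1311 - 18*(-24) = 315951 + 432 = 316383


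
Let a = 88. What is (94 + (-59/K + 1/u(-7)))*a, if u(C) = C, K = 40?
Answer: 284537/35 ≈ 8129.6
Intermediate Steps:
(94 + (-59/K + 1/u(-7)))*a = (94 + (-59/40 + 1/(-7)))*88 = (94 + (-59*1/40 + 1*(-⅐)))*88 = (94 + (-59/40 - ⅐))*88 = (94 - 453/280)*88 = (25867/280)*88 = 284537/35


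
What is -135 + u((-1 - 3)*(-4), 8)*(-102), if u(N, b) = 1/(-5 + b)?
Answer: -169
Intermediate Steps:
-135 + u((-1 - 3)*(-4), 8)*(-102) = -135 - 102/(-5 + 8) = -135 - 102/3 = -135 + (1/3)*(-102) = -135 - 34 = -169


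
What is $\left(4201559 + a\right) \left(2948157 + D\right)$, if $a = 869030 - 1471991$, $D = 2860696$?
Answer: $20903726788094$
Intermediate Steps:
$a = -602961$ ($a = 869030 - 1471991 = -602961$)
$\left(4201559 + a\right) \left(2948157 + D\right) = \left(4201559 - 602961\right) \left(2948157 + 2860696\right) = 3598598 \cdot 5808853 = 20903726788094$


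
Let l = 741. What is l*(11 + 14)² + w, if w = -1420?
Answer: 461705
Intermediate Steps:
l*(11 + 14)² + w = 741*(11 + 14)² - 1420 = 741*25² - 1420 = 741*625 - 1420 = 463125 - 1420 = 461705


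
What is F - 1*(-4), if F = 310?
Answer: 314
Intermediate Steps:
F - 1*(-4) = 310 - 1*(-4) = 310 + 4 = 314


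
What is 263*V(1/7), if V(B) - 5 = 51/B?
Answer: 95206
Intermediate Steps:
V(B) = 5 + 51/B
263*V(1/7) = 263*(5 + 51/(1/7)) = 263*(5 + 51*7) = 263*(5 + 357) = 263*362 = 95206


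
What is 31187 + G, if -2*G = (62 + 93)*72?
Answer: 25607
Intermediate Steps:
G = -5580 (G = -(62 + 93)*72/2 = -155*72/2 = -½*11160 = -5580)
31187 + G = 31187 - 5580 = 25607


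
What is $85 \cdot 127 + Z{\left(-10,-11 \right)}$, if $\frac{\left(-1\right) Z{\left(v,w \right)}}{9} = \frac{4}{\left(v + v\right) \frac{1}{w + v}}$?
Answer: $\frac{53786}{5} \approx 10757.0$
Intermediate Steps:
$Z{\left(v,w \right)} = - \frac{18 \left(v + w\right)}{v}$ ($Z{\left(v,w \right)} = - 9 \frac{4}{\left(v + v\right) \frac{1}{w + v}} = - 9 \frac{4}{2 v \frac{1}{v + w}} = - 9 \cdot 4 \frac{v + w}{2 v} = - 9 \frac{2 \left(v + w\right)}{v} = - \frac{18 \left(v + w\right)}{v}$)
$85 \cdot 127 + Z{\left(-10,-11 \right)} = 85 \cdot 127 - \left(18 - \frac{198}{-10}\right) = 10795 - \left(18 - - \frac{99}{5}\right) = 10795 - \frac{189}{5} = \frac{53786}{5}$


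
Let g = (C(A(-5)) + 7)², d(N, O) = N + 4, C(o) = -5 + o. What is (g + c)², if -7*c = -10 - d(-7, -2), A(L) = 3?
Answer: 676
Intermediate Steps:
d(N, O) = 4 + N
c = 1 (c = -(-10 - (4 - 7))/7 = -(-10 - 1*(-3))/7 = -(-10 + 3)/7 = -⅐*(-7) = 1)
g = 25 (g = ((-5 + 3) + 7)² = (-2 + 7)² = 5² = 25)
(g + c)² = (25 + 1)² = 26² = 676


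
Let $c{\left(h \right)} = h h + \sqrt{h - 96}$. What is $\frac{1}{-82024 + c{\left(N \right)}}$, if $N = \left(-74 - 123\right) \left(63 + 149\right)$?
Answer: $\frac{436037418}{760514519584437361} - \frac{i \sqrt{10465}}{1521029039168874722} \approx 5.7334 \cdot 10^{-10} - 6.7256 \cdot 10^{-17} i$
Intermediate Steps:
$N = -41764$ ($N = \left(-197\right) 212 = -41764$)
$c{\left(h \right)} = h^{2} + \sqrt{-96 + h}$
$\frac{1}{-82024 + c{\left(N \right)}} = \frac{1}{-82024 + \left(\left(-41764\right)^{2} + \sqrt{-96 - 41764}\right)} = \frac{1}{-82024 + \left(1744231696 + \sqrt{-41860}\right)} = \frac{1}{-82024 + \left(1744231696 + 2 i \sqrt{10465}\right)} = \frac{1}{1744149672 + 2 i \sqrt{10465}}$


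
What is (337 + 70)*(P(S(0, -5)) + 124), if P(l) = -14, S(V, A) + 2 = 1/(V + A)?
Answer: 44770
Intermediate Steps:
S(V, A) = -2 + 1/(A + V) (S(V, A) = -2 + 1/(V + A) = -2 + 1/(A + V))
(337 + 70)*(P(S(0, -5)) + 124) = (337 + 70)*(-14 + 124) = 407*110 = 44770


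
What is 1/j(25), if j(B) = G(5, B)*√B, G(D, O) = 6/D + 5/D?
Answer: 1/11 ≈ 0.090909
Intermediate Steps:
G(D, O) = 11/D
j(B) = 11*√B/5 (j(B) = (11/5)*√B = (11*(⅕))*√B = 11*√B/5)
1/j(25) = 1/(11*√25/5) = 1/((11/5)*5) = 1/11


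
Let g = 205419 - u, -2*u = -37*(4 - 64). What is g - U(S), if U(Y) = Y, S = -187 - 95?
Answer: 206811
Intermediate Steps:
S = -282
u = -1110 (u = -(-37)*(4 - 64)/2 = -(-37)*(-60)/2 = -½*2220 = -1110)
g = 206529 (g = 205419 - 1*(-1110) = 205419 + 1110 = 206529)
g - U(S) = 206529 - 1*(-282) = 206529 + 282 = 206811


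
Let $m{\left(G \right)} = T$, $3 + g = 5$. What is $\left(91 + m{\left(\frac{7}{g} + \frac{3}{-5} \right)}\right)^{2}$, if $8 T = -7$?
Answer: $\frac{519841}{64} \approx 8122.5$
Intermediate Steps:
$g = 2$ ($g = -3 + 5 = 2$)
$T = - \frac{7}{8}$ ($T = \frac{1}{8} \left(-7\right) = - \frac{7}{8} \approx -0.875$)
$m{\left(G \right)} = - \frac{7}{8}$
$\left(91 + m{\left(\frac{7}{g} + \frac{3}{-5} \right)}\right)^{2} = \left(91 - \frac{7}{8}\right)^{2} = \left(\frac{721}{8}\right)^{2} = \frac{519841}{64}$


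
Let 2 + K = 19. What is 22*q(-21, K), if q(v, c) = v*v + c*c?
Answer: 16060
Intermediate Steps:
K = 17 (K = -2 + 19 = 17)
q(v, c) = c² + v² (q(v, c) = v² + c² = c² + v²)
22*q(-21, K) = 22*(17² + (-21)²) = 22*(289 + 441) = 22*730 = 16060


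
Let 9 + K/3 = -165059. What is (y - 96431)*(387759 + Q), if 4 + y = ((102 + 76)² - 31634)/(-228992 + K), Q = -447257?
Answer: 1038802970565595/181049 ≈ 5.7377e+9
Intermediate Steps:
K = -495204 (K = -27 + 3*(-165059) = -27 - 495177 = -495204)
y = -1448417/362098 (y = -4 + ((102 + 76)² - 31634)/(-228992 - 495204) = -4 + (178² - 31634)/(-724196) = -4 + (31684 - 31634)*(-1/724196) = -4 + 50*(-1/724196) = -4 - 25/362098 = -1448417/362098 ≈ -4.0001)
(y - 96431)*(387759 + Q) = (-1448417/362098 - 96431)*(387759 - 447257) = -34918920655/362098*(-59498) = 1038802970565595/181049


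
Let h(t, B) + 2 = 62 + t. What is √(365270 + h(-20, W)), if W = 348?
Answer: 9*√4510 ≈ 604.41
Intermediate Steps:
h(t, B) = 60 + t (h(t, B) = -2 + (62 + t) = 60 + t)
√(365270 + h(-20, W)) = √(365270 + (60 - 20)) = √(365270 + 40) = √365310 = 9*√4510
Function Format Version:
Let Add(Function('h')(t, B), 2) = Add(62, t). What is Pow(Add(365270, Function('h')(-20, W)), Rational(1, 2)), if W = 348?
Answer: Mul(9, Pow(4510, Rational(1, 2))) ≈ 604.41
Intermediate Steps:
Function('h')(t, B) = Add(60, t) (Function('h')(t, B) = Add(-2, Add(62, t)) = Add(60, t))
Pow(Add(365270, Function('h')(-20, W)), Rational(1, 2)) = Pow(Add(365270, Add(60, -20)), Rational(1, 2)) = Pow(Add(365270, 40), Rational(1, 2)) = Pow(365310, Rational(1, 2)) = Mul(9, Pow(4510, Rational(1, 2)))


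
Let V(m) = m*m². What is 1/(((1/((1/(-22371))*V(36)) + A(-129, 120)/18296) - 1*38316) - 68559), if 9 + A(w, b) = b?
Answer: -35567424/3801285278375 ≈ -9.3567e-6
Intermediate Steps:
V(m) = m³
A(w, b) = -9 + b
1/(((1/((1/(-22371))*V(36)) + A(-129, 120)/18296) - 1*38316) - 68559) = 1/(((1/((1/(-22371))*(36³)) + (-9 + 120)/18296) - 1*38316) - 68559) = 1/(((1/(-1/22371*46656) + 111*(1/18296)) - 38316) - 68559) = 1/(((-22371*1/46656 + 111/18296) - 38316) - 68559) = 1/(((-7457/15552 + 111/18296) - 38316) - 68559) = 1/((-16838375/35567424 - 38316) - 68559) = 1/(-1362818256359/35567424 - 68559) = 1/(-3801285278375/35567424) = -35567424/3801285278375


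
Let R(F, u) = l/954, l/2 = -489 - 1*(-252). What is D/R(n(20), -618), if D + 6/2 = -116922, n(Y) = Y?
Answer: 18591075/79 ≈ 2.3533e+5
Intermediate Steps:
l = -474 (l = 2*(-489 - 1*(-252)) = 2*(-489 + 252) = 2*(-237) = -474)
R(F, u) = -79/159 (R(F, u) = -474/954 = -474*1/954 = -79/159)
D = -116925 (D = -3 - 116922 = -116925)
D/R(n(20), -618) = -116925/(-79/159) = -116925*(-159/79) = 18591075/79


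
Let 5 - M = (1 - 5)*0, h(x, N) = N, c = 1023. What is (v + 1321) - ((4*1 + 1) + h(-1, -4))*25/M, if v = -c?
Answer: 293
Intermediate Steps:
M = 5 (M = 5 - (1 - 5)*0 = 5 - (-4)*0 = 5 - 1*0 = 5 + 0 = 5)
v = -1023 (v = -1*1023 = -1023)
(v + 1321) - ((4*1 + 1) + h(-1, -4))*25/M = (-1023 + 1321) - ((4*1 + 1) - 4)*25/5 = 298 - ((4 + 1) - 4)*25*(⅕) = 298 - (5 - 4)*5 = 298 - 5 = 293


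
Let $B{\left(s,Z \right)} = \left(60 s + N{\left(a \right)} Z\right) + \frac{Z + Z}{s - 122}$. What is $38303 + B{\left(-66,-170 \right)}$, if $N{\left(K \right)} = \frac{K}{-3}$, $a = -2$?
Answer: $\frac{4826638}{141} \approx 34232.0$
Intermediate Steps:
$N{\left(K \right)} = - \frac{K}{3}$ ($N{\left(K \right)} = K \left(- \frac{1}{3}\right) = - \frac{K}{3}$)
$B{\left(s,Z \right)} = 60 s + \frac{2 Z}{3} + \frac{2 Z}{-122 + s}$ ($B{\left(s,Z \right)} = \left(60 s + \left(- \frac{1}{3}\right) \left(-2\right) Z\right) + \frac{Z + Z}{s - 122} = \left(60 s + \frac{2 Z}{3}\right) + \frac{2 Z}{-122 + s} = 60 s + \frac{2 Z}{3} + \frac{2 Z}{-122 + s}$)
$38303 + B{\left(-66,-170 \right)} = 38303 + \frac{2 \left(\left(-10980\right) \left(-66\right) - -20230 + 90 \left(-66\right)^{2} - -11220\right)}{3 \left(-122 - 66\right)} = 38303 + \frac{2 \left(724680 + 20230 + 90 \cdot 4356 + 11220\right)}{3 \left(-188\right)} = 38303 + \frac{2}{3} \left(- \frac{1}{188}\right) \left(724680 + 20230 + 392040 + 11220\right) = 38303 + \frac{2}{3} \left(- \frac{1}{188}\right) 1148170 = 38303 - \frac{574085}{141} = \frac{4826638}{141}$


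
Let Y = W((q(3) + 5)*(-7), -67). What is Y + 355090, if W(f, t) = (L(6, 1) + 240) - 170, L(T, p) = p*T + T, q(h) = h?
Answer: 355172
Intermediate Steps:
L(T, p) = T + T*p (L(T, p) = T*p + T = T + T*p)
W(f, t) = 82 (W(f, t) = (6*(1 + 1) + 240) - 170 = (6*2 + 240) - 170 = (12 + 240) - 170 = 252 - 170 = 82)
Y = 82
Y + 355090 = 82 + 355090 = 355172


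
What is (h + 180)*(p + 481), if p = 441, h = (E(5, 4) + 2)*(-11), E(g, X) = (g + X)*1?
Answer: 54398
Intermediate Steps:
E(g, X) = X + g (E(g, X) = (X + g)*1 = X + g)
h = -121 (h = ((4 + 5) + 2)*(-11) = (9 + 2)*(-11) = 11*(-11) = -121)
(h + 180)*(p + 481) = (-121 + 180)*(441 + 481) = 59*922 = 54398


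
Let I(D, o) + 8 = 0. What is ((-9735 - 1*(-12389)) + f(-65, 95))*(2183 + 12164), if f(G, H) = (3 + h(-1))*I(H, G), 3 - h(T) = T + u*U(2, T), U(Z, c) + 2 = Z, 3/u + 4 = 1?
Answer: 37273506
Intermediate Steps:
u = -1 (u = 3/(-4 + 1) = 3/(-3) = 3*(-⅓) = -1)
U(Z, c) = -2 + Z
I(D, o) = -8 (I(D, o) = -8 + 0 = -8)
h(T) = 3 - T (h(T) = 3 - (T - (-2 + 2)) = 3 - (T - 1*0) = 3 - (T + 0) = 3 - T)
f(G, H) = -56 (f(G, H) = (3 + (3 - 1*(-1)))*(-8) = (3 + (3 + 1))*(-8) = (3 + 4)*(-8) = 7*(-8) = -56)
((-9735 - 1*(-12389)) + f(-65, 95))*(2183 + 12164) = ((-9735 - 1*(-12389)) - 56)*(2183 + 12164) = ((-9735 + 12389) - 56)*14347 = (2654 - 56)*14347 = 2598*14347 = 37273506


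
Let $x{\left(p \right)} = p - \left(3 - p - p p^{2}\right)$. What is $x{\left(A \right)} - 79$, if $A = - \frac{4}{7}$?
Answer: $- \frac{28582}{343} \approx -83.329$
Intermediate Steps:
$A = - \frac{4}{7}$ ($A = \left(-4\right) \frac{1}{7} = - \frac{4}{7} \approx -0.57143$)
$x{\left(p \right)} = -3 + p^{3} + 2 p$ ($x{\left(p \right)} = p - \left(3 - p - p^{3}\right) = p + \left(-3 + p + p^{3}\right) = -3 + p^{3} + 2 p$)
$x{\left(A \right)} - 79 = \left(-3 + \left(- \frac{4}{7}\right)^{3} + 2 \left(- \frac{4}{7}\right)\right) - 79 = \left(-3 - \frac{64}{343} - \frac{8}{7}\right) - 79 = - \frac{1485}{343} - 79 = - \frac{28582}{343}$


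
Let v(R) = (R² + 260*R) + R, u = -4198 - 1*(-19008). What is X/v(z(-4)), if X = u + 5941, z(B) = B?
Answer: -20751/1028 ≈ -20.186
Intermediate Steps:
u = 14810 (u = -4198 + 19008 = 14810)
X = 20751 (X = 14810 + 5941 = 20751)
v(R) = R² + 261*R
X/v(z(-4)) = 20751/((-4*(261 - 4))) = 20751/((-4*257)) = 20751/(-1028) = 20751*(-1/1028) = -20751/1028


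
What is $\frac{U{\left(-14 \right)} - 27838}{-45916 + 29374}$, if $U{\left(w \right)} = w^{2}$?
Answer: $\frac{4607}{2757} \approx 1.671$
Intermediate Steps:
$\frac{U{\left(-14 \right)} - 27838}{-45916 + 29374} = \frac{\left(-14\right)^{2} - 27838}{-45916 + 29374} = \frac{196 - 27838}{-16542} = \left(-27642\right) \left(- \frac{1}{16542}\right) = \frac{4607}{2757}$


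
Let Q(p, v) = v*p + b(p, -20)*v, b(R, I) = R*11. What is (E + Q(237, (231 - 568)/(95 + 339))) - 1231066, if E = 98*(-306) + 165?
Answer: -274092127/217 ≈ -1.2631e+6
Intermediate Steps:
b(R, I) = 11*R
E = -29823 (E = -29988 + 165 = -29823)
Q(p, v) = 12*p*v (Q(p, v) = v*p + (11*p)*v = p*v + 11*p*v = 12*p*v)
(E + Q(237, (231 - 568)/(95 + 339))) - 1231066 = (-29823 + 12*237*((231 - 568)/(95 + 339))) - 1231066 = (-29823 + 12*237*(-337/434)) - 1231066 = (-29823 - 479214/217) - 1231066 = -6950805/217 - 1231066 = -274092127/217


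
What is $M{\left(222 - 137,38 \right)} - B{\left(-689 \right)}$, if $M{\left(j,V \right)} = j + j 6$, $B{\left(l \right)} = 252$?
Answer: $343$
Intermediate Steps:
$M{\left(j,V \right)} = 7 j$ ($M{\left(j,V \right)} = j + 6 j = 7 j$)
$M{\left(222 - 137,38 \right)} - B{\left(-689 \right)} = 7 \left(222 - 137\right) - 252 = 7 \cdot 85 - 252 = 595 - 252 = 343$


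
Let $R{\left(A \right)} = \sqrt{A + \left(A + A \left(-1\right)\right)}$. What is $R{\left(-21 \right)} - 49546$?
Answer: $-49546 + i \sqrt{21} \approx -49546.0 + 4.5826 i$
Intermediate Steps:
$R{\left(A \right)} = \sqrt{A}$ ($R{\left(A \right)} = \sqrt{A + \left(A - A\right)} = \sqrt{A + 0} = \sqrt{A}$)
$R{\left(-21 \right)} - 49546 = \sqrt{-21} - 49546 = i \sqrt{21} - 49546 = -49546 + i \sqrt{21}$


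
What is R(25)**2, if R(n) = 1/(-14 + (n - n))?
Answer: 1/196 ≈ 0.0051020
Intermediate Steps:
R(n) = -1/14 (R(n) = 1/(-14 + 0) = 1/(-14) = -1/14)
R(25)**2 = (-1/14)**2 = 1/196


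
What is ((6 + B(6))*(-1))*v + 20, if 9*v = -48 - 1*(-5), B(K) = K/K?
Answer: 481/9 ≈ 53.444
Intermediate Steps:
B(K) = 1
v = -43/9 (v = (-48 - 1*(-5))/9 = (-48 + 5)/9 = (⅑)*(-43) = -43/9 ≈ -4.7778)
((6 + B(6))*(-1))*v + 20 = ((6 + 1)*(-1))*(-43/9) + 20 = (7*(-1))*(-43/9) + 20 = -7*(-43/9) + 20 = 301/9 + 20 = 481/9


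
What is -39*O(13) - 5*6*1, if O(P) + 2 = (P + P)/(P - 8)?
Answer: -774/5 ≈ -154.80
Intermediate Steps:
O(P) = -2 + 2*P/(-8 + P) (O(P) = -2 + (P + P)/(P - 8) = -2 + (2*P)/(-8 + P) = -2 + 2*P/(-8 + P))
-39*O(13) - 5*6*1 = -624/(-8 + 13) - 5*6*1 = -624/5 - 30*1 = -624/5 - 30 = -774/5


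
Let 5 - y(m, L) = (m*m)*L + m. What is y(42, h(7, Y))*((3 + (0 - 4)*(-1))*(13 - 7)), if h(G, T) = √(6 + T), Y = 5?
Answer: -1554 - 74088*√11 ≈ -2.4728e+5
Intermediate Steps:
y(m, L) = 5 - m - L*m² (y(m, L) = 5 - ((m*m)*L + m) = 5 - (m²*L + m) = 5 - (L*m² + m) = 5 - (m + L*m²) = 5 + (-m - L*m²) = 5 - m - L*m²)
y(42, h(7, Y))*((3 + (0 - 4)*(-1))*(13 - 7)) = (5 - 1*42 - 1*√(6 + 5)*42²)*((3 + (0 - 4)*(-1))*(13 - 7)) = (5 - 42 - 1*√11*1764)*((3 - 4*(-1))*6) = (5 - 42 - 1764*√11)*((3 + 4)*6) = (-37 - 1764*√11)*(7*6) = (-37 - 1764*√11)*42 = -1554 - 74088*√11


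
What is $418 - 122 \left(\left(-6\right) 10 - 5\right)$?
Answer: $8348$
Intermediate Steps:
$418 - 122 \left(\left(-6\right) 10 - 5\right) = 418 - 122 \left(-60 - 5\right) = 418 - -7930 = 418 + 7930 = 8348$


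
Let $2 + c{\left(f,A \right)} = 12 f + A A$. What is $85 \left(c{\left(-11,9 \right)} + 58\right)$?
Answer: $425$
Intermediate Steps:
$c{\left(f,A \right)} = -2 + A^{2} + 12 f$ ($c{\left(f,A \right)} = -2 + \left(12 f + A A\right) = -2 + \left(12 f + A^{2}\right) = -2 + \left(A^{2} + 12 f\right) = -2 + A^{2} + 12 f$)
$85 \left(c{\left(-11,9 \right)} + 58\right) = 85 \left(\left(-2 + 9^{2} + 12 \left(-11\right)\right) + 58\right) = 85 \left(\left(-2 + 81 - 132\right) + 58\right) = 85 \left(-53 + 58\right) = 85 \cdot 5 = 425$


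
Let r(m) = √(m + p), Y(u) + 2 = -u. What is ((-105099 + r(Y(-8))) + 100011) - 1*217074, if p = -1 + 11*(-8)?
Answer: -222162 + I*√83 ≈ -2.2216e+5 + 9.1104*I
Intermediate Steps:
p = -89 (p = -1 - 88 = -89)
Y(u) = -2 - u
r(m) = √(-89 + m) (r(m) = √(m - 89) = √(-89 + m))
((-105099 + r(Y(-8))) + 100011) - 1*217074 = ((-105099 + √(-89 + (-2 - 1*(-8)))) + 100011) - 1*217074 = ((-105099 + √(-89 + (-2 + 8))) + 100011) - 217074 = ((-105099 + √(-89 + 6)) + 100011) - 217074 = ((-105099 + √(-83)) + 100011) - 217074 = ((-105099 + I*√83) + 100011) - 217074 = (-5088 + I*√83) - 217074 = -222162 + I*√83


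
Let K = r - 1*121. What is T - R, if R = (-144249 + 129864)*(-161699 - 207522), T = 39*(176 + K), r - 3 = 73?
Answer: -5311238976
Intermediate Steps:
r = 76 (r = 3 + 73 = 76)
K = -45 (K = 76 - 1*121 = 76 - 121 = -45)
T = 5109 (T = 39*(176 - 45) = 39*131 = 5109)
R = 5311244085 (R = -14385*(-369221) = 5311244085)
T - R = 5109 - 1*5311244085 = 5109 - 5311244085 = -5311238976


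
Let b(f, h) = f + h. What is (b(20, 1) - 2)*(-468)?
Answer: -8892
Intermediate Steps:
(b(20, 1) - 2)*(-468) = ((20 + 1) - 2)*(-468) = (21 - 2)*(-468) = 19*(-468) = -8892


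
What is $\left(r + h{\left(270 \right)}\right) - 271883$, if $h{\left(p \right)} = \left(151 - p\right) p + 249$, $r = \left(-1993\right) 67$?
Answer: $-437295$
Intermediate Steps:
$r = -133531$
$h{\left(p \right)} = 249 + p \left(151 - p\right)$ ($h{\left(p \right)} = p \left(151 - p\right) + 249 = 249 + p \left(151 - p\right)$)
$\left(r + h{\left(270 \right)}\right) - 271883 = \left(-133531 + \left(249 - 270^{2} + 151 \cdot 270\right)\right) - 271883 = \left(-133531 + \left(249 - 72900 + 40770\right)\right) - 271883 = \left(-133531 - 31881\right) - 271883 = -165412 - 271883 = -437295$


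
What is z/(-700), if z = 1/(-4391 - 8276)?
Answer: 1/8866900 ≈ 1.1278e-7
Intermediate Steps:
z = -1/12667 (z = 1/(-12667) = -1/12667 ≈ -7.8945e-5)
z/(-700) = -1/12667/(-700) = -1/12667*(-1/700) = 1/8866900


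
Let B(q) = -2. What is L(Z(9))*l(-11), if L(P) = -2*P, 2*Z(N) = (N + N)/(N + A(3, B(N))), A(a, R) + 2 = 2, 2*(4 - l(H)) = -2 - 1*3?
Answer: -13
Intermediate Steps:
l(H) = 13/2 (l(H) = 4 - (-2 - 1*3)/2 = 4 - (-2 - 3)/2 = 4 - ½*(-5) = 4 + 5/2 = 13/2)
A(a, R) = 0 (A(a, R) = -2 + 2 = 0)
Z(N) = 1 (Z(N) = ((N + N)/(N + 0))/2 = ((2*N)/N)/2 = (½)*2 = 1)
L(Z(9))*l(-11) = -2*1*(13/2) = -2*13/2 = -13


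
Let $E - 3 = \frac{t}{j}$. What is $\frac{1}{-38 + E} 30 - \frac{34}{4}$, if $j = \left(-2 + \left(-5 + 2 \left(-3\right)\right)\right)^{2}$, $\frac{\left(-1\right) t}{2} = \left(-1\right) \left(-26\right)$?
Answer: $- \frac{2861}{306} \approx -9.3497$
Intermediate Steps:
$t = -52$ ($t = - 2 \left(\left(-1\right) \left(-26\right)\right) = \left(-2\right) 26 = -52$)
$j = 169$ ($j = \left(-2 - 11\right)^{2} = \left(-13\right)^{2} = 169$)
$E = \frac{35}{13}$ ($E = 3 - \frac{52}{169} = 3 - \frac{4}{13} = \frac{35}{13} \approx 2.6923$)
$\frac{1}{-38 + E} 30 - \frac{34}{4} = \frac{1}{-38 + \frac{35}{13}} \cdot 30 - \frac{34}{4} = \frac{1}{- \frac{459}{13}} \cdot 30 - \frac{17}{2} = \left(- \frac{13}{459}\right) 30 - \frac{17}{2} = - \frac{130}{153} - \frac{17}{2} = - \frac{2861}{306}$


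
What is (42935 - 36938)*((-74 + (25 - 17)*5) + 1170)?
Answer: 6812592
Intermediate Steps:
(42935 - 36938)*((-74 + (25 - 17)*5) + 1170) = 5997*((-74 + 8*5) + 1170) = 5997*((-74 + 40) + 1170) = 5997*(-34 + 1170) = 5997*1136 = 6812592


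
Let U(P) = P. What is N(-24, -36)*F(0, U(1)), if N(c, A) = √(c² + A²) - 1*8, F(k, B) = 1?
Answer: -8 + 12*√13 ≈ 35.267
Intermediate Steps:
N(c, A) = -8 + √(A² + c²) (N(c, A) = √(A² + c²) - 8 = -8 + √(A² + c²))
N(-24, -36)*F(0, U(1)) = (-8 + √((-36)² + (-24)²))*1 = (-8 + √(1296 + 576))*1 = (-8 + √1872)*1 = (-8 + 12*√13)*1 = -8 + 12*√13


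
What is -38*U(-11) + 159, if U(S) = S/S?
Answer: 121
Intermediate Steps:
U(S) = 1
-38*U(-11) + 159 = -38*1 + 159 = -38 + 159 = 121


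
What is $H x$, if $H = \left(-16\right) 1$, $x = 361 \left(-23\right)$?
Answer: $132848$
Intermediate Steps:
$x = -8303$
$H = -16$
$H x = \left(-16\right) \left(-8303\right) = 132848$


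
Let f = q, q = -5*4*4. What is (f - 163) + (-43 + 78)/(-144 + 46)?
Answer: -3407/14 ≈ -243.36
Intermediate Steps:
q = -80 (q = -20*4 = -80)
f = -80
(f - 163) + (-43 + 78)/(-144 + 46) = (-80 - 163) + (-43 + 78)/(-144 + 46) = -243 + 35/(-98) = -243 + 35*(-1/98) = -243 - 5/14 = -3407/14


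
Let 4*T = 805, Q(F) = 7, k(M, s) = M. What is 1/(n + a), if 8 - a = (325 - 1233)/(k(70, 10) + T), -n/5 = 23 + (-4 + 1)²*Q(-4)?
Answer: -1085/454238 ≈ -0.0023886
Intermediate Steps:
T = 805/4 (T = (¼)*805 = 805/4 ≈ 201.25)
n = -430 (n = -5*(23 + (-4 + 1)²*7) = -5*(23 + (-3)²*7) = -5*(23 + 9*7) = -5*(23 + 63) = -5*86 = -430)
a = 12312/1085 (a = 8 - (325 - 1233)/(70 + 805/4) = 8 - (-908)/1085/4 = 8 - (-908)*4/1085 = 8 - 1*(-3632/1085) = 8 + 3632/1085 = 12312/1085 ≈ 11.347)
1/(n + a) = 1/(-430 + 12312/1085) = 1/(-454238/1085) = -1085/454238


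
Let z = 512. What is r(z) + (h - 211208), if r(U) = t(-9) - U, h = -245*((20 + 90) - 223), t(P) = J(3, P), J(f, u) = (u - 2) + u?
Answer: -184055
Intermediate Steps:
J(f, u) = -2 + 2*u (J(f, u) = (-2 + u) + u = -2 + 2*u)
t(P) = -2 + 2*P
h = 27685 (h = -245*(110 - 223) = -245*(-113) = 27685)
r(U) = -20 - U (r(U) = (-2 + 2*(-9)) - U = (-2 - 18) - U = -20 - U)
r(z) + (h - 211208) = (-20 - 1*512) + (27685 - 211208) = (-20 - 512) - 183523 = -532 - 183523 = -184055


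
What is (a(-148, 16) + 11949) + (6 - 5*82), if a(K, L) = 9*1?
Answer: 11554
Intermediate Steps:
a(K, L) = 9
(a(-148, 16) + 11949) + (6 - 5*82) = (9 + 11949) + (6 - 5*82) = 11958 + (6 - 410) = 11958 - 404 = 11554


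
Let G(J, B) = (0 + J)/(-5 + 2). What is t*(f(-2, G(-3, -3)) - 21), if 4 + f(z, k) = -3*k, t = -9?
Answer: 252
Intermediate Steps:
G(J, B) = -J/3 (G(J, B) = J/(-3) = J*(-1/3) = -J/3)
f(z, k) = -4 - 3*k
t*(f(-2, G(-3, -3)) - 21) = -9*((-4 - (-1)*(-3)) - 21) = -9*((-4 - 3*1) - 21) = -9*((-4 - 3) - 21) = -9*(-7 - 21) = -9*(-28) = 252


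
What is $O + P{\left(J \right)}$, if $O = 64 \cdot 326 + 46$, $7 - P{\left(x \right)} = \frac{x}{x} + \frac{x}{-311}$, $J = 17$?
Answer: $\frac{6504893}{311} \approx 20916.0$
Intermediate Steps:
$P{\left(x \right)} = 6 + \frac{x}{311}$ ($P{\left(x \right)} = 7 - \left(\frac{x}{x} + \frac{x}{-311}\right) = 7 - \left(1 + x \left(- \frac{1}{311}\right)\right) = 7 - \left(1 - \frac{x}{311}\right) = 7 + \left(-1 + \frac{x}{311}\right) = 6 + \frac{x}{311}$)
$O = 20910$ ($O = 20864 + 46 = 20910$)
$O + P{\left(J \right)} = 20910 + \left(6 + \frac{1}{311} \cdot 17\right) = 20910 + \left(6 + \frac{17}{311}\right) = 20910 + \frac{1883}{311} = \frac{6504893}{311}$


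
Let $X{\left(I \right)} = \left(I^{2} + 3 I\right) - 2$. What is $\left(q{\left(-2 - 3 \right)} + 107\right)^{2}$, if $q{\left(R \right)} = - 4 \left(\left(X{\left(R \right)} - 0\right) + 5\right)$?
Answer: $3025$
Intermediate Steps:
$X{\left(I \right)} = -2 + I^{2} + 3 I$
$q{\left(R \right)} = -12 - 12 R - 4 R^{2}$ ($q{\left(R \right)} = - 4 \left(\left(\left(-2 + R^{2} + 3 R\right) - 0\right) + 5\right) = - 4 \left(\left(\left(-2 + R^{2} + 3 R\right) + 0\right) + 5\right) = - 4 \left(\left(-2 + R^{2} + 3 R\right) + 5\right) = - 4 \left(3 + R^{2} + 3 R\right) = -12 - 12 R - 4 R^{2}$)
$\left(q{\left(-2 - 3 \right)} + 107\right)^{2} = \left(\left(-12 - 12 \left(-2 - 3\right) - 4 \left(-2 - 3\right)^{2}\right) + 107\right)^{2} = \left(\left(-12 - -60 - 4 \left(-5\right)^{2}\right) + 107\right)^{2} = \left(\left(-12 + 60 - 100\right) + 107\right)^{2} = \left(-52 + 107\right)^{2} = 55^{2} = 3025$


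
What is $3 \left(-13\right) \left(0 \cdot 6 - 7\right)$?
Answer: $273$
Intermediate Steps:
$3 \left(-13\right) \left(0 \cdot 6 - 7\right) = - 39 \left(0 - 7\right) = \left(-39\right) \left(-7\right) = 273$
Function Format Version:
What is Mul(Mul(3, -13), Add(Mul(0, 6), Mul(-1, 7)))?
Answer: 273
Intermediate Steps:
Mul(Mul(3, -13), Add(Mul(0, 6), Mul(-1, 7))) = Mul(-39, Add(0, -7)) = Mul(-39, -7) = 273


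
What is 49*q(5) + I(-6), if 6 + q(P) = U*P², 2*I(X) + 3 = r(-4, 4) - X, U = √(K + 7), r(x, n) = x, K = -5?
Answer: -589/2 + 1225*√2 ≈ 1437.9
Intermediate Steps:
U = √2 (U = √(-5 + 7) = √2 ≈ 1.4142)
I(X) = -7/2 - X/2 (I(X) = -3/2 + (-4 - X)/2 = -3/2 + (-2 - X/2) = -7/2 - X/2)
q(P) = -6 + √2*P²
49*q(5) + I(-6) = 49*(-6 + √2*5²) + (-7/2 - ½*(-6)) = 49*(-6 + √2*25) + (-7/2 + 3) = 49*(-6 + 25*√2) - ½ = (-294 + 1225*√2) - ½ = -589/2 + 1225*√2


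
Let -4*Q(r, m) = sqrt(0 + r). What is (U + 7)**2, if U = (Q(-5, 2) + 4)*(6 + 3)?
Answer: 29179/16 - 387*I*sqrt(5)/2 ≈ 1823.7 - 432.68*I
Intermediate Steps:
Q(r, m) = -sqrt(r)/4 (Q(r, m) = -sqrt(0 + r)/4 = -sqrt(r)/4)
U = 36 - 9*I*sqrt(5)/4 (U = (-I*sqrt(5)/4 + 4)*(6 + 3) = (-I*sqrt(5)/4 + 4)*9 = (4 - I*sqrt(5)/4)*9 = 36 - 9*I*sqrt(5)/4 ≈ 36.0 - 5.0312*I)
(U + 7)**2 = ((36 - 9*I*sqrt(5)/4) + 7)**2 = (43 - 9*I*sqrt(5)/4)**2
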